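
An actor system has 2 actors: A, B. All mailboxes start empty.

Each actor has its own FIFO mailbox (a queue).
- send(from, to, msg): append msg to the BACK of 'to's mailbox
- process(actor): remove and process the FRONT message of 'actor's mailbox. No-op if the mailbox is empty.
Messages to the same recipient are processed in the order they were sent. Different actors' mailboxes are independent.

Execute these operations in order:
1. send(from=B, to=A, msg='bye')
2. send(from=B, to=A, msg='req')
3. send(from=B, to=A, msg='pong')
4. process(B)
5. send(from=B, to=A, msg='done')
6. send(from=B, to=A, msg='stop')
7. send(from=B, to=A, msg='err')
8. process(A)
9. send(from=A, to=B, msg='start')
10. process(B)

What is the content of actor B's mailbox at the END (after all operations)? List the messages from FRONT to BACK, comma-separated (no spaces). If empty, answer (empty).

Answer: (empty)

Derivation:
After 1 (send(from=B, to=A, msg='bye')): A:[bye] B:[]
After 2 (send(from=B, to=A, msg='req')): A:[bye,req] B:[]
After 3 (send(from=B, to=A, msg='pong')): A:[bye,req,pong] B:[]
After 4 (process(B)): A:[bye,req,pong] B:[]
After 5 (send(from=B, to=A, msg='done')): A:[bye,req,pong,done] B:[]
After 6 (send(from=B, to=A, msg='stop')): A:[bye,req,pong,done,stop] B:[]
After 7 (send(from=B, to=A, msg='err')): A:[bye,req,pong,done,stop,err] B:[]
After 8 (process(A)): A:[req,pong,done,stop,err] B:[]
After 9 (send(from=A, to=B, msg='start')): A:[req,pong,done,stop,err] B:[start]
After 10 (process(B)): A:[req,pong,done,stop,err] B:[]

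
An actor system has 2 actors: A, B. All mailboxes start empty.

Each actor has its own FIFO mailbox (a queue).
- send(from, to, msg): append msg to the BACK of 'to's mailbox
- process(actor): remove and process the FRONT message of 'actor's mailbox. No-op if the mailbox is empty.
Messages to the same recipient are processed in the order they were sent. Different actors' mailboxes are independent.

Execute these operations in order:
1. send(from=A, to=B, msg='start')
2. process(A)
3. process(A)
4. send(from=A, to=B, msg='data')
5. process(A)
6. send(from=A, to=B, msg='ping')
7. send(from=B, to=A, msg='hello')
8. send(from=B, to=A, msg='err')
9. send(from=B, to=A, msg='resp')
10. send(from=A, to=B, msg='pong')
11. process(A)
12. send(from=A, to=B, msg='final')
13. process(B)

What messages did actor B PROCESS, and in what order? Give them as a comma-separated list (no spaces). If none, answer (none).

Answer: start

Derivation:
After 1 (send(from=A, to=B, msg='start')): A:[] B:[start]
After 2 (process(A)): A:[] B:[start]
After 3 (process(A)): A:[] B:[start]
After 4 (send(from=A, to=B, msg='data')): A:[] B:[start,data]
After 5 (process(A)): A:[] B:[start,data]
After 6 (send(from=A, to=B, msg='ping')): A:[] B:[start,data,ping]
After 7 (send(from=B, to=A, msg='hello')): A:[hello] B:[start,data,ping]
After 8 (send(from=B, to=A, msg='err')): A:[hello,err] B:[start,data,ping]
After 9 (send(from=B, to=A, msg='resp')): A:[hello,err,resp] B:[start,data,ping]
After 10 (send(from=A, to=B, msg='pong')): A:[hello,err,resp] B:[start,data,ping,pong]
After 11 (process(A)): A:[err,resp] B:[start,data,ping,pong]
After 12 (send(from=A, to=B, msg='final')): A:[err,resp] B:[start,data,ping,pong,final]
After 13 (process(B)): A:[err,resp] B:[data,ping,pong,final]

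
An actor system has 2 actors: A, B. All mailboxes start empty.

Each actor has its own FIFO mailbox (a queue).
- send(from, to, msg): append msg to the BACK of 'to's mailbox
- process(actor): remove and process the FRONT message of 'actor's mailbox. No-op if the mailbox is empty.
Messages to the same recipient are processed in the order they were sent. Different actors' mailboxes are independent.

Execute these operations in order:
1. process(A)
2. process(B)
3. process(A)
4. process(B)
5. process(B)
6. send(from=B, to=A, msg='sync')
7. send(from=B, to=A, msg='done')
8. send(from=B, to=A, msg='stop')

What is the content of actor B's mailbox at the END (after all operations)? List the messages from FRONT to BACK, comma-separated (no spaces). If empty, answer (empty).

After 1 (process(A)): A:[] B:[]
After 2 (process(B)): A:[] B:[]
After 3 (process(A)): A:[] B:[]
After 4 (process(B)): A:[] B:[]
After 5 (process(B)): A:[] B:[]
After 6 (send(from=B, to=A, msg='sync')): A:[sync] B:[]
After 7 (send(from=B, to=A, msg='done')): A:[sync,done] B:[]
After 8 (send(from=B, to=A, msg='stop')): A:[sync,done,stop] B:[]

Answer: (empty)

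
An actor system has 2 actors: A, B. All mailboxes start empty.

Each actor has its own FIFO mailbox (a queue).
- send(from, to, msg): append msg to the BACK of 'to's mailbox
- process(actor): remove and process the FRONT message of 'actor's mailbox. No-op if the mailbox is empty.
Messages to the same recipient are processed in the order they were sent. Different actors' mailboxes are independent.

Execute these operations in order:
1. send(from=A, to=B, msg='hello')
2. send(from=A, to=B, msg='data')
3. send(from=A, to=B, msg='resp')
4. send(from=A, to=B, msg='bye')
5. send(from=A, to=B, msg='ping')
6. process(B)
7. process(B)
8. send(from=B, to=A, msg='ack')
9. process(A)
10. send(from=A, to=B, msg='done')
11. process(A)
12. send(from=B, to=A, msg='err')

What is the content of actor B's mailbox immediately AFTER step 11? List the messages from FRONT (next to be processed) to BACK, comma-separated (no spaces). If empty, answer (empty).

After 1 (send(from=A, to=B, msg='hello')): A:[] B:[hello]
After 2 (send(from=A, to=B, msg='data')): A:[] B:[hello,data]
After 3 (send(from=A, to=B, msg='resp')): A:[] B:[hello,data,resp]
After 4 (send(from=A, to=B, msg='bye')): A:[] B:[hello,data,resp,bye]
After 5 (send(from=A, to=B, msg='ping')): A:[] B:[hello,data,resp,bye,ping]
After 6 (process(B)): A:[] B:[data,resp,bye,ping]
After 7 (process(B)): A:[] B:[resp,bye,ping]
After 8 (send(from=B, to=A, msg='ack')): A:[ack] B:[resp,bye,ping]
After 9 (process(A)): A:[] B:[resp,bye,ping]
After 10 (send(from=A, to=B, msg='done')): A:[] B:[resp,bye,ping,done]
After 11 (process(A)): A:[] B:[resp,bye,ping,done]

resp,bye,ping,done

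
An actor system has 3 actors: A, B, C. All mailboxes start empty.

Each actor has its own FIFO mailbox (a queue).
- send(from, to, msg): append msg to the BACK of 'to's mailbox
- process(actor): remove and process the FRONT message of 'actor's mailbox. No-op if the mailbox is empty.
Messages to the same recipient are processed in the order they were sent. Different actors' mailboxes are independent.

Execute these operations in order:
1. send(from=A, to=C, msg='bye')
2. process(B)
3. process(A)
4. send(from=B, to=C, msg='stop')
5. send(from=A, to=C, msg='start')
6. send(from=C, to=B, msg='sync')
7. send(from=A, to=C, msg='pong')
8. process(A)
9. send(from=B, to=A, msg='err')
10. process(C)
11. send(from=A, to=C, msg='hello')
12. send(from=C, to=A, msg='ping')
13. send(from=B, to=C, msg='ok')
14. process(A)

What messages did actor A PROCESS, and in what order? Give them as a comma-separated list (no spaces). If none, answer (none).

Answer: err

Derivation:
After 1 (send(from=A, to=C, msg='bye')): A:[] B:[] C:[bye]
After 2 (process(B)): A:[] B:[] C:[bye]
After 3 (process(A)): A:[] B:[] C:[bye]
After 4 (send(from=B, to=C, msg='stop')): A:[] B:[] C:[bye,stop]
After 5 (send(from=A, to=C, msg='start')): A:[] B:[] C:[bye,stop,start]
After 6 (send(from=C, to=B, msg='sync')): A:[] B:[sync] C:[bye,stop,start]
After 7 (send(from=A, to=C, msg='pong')): A:[] B:[sync] C:[bye,stop,start,pong]
After 8 (process(A)): A:[] B:[sync] C:[bye,stop,start,pong]
After 9 (send(from=B, to=A, msg='err')): A:[err] B:[sync] C:[bye,stop,start,pong]
After 10 (process(C)): A:[err] B:[sync] C:[stop,start,pong]
After 11 (send(from=A, to=C, msg='hello')): A:[err] B:[sync] C:[stop,start,pong,hello]
After 12 (send(from=C, to=A, msg='ping')): A:[err,ping] B:[sync] C:[stop,start,pong,hello]
After 13 (send(from=B, to=C, msg='ok')): A:[err,ping] B:[sync] C:[stop,start,pong,hello,ok]
After 14 (process(A)): A:[ping] B:[sync] C:[stop,start,pong,hello,ok]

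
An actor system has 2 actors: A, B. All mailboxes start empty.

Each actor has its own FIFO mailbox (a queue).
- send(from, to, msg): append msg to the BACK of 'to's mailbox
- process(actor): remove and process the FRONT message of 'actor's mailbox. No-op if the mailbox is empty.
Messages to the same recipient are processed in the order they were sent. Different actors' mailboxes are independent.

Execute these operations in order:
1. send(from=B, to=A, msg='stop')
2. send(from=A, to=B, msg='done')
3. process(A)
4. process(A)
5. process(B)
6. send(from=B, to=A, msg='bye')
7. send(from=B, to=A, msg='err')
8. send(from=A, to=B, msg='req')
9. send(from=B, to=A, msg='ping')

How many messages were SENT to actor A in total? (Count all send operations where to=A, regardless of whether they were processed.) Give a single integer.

After 1 (send(from=B, to=A, msg='stop')): A:[stop] B:[]
After 2 (send(from=A, to=B, msg='done')): A:[stop] B:[done]
After 3 (process(A)): A:[] B:[done]
After 4 (process(A)): A:[] B:[done]
After 5 (process(B)): A:[] B:[]
After 6 (send(from=B, to=A, msg='bye')): A:[bye] B:[]
After 7 (send(from=B, to=A, msg='err')): A:[bye,err] B:[]
After 8 (send(from=A, to=B, msg='req')): A:[bye,err] B:[req]
After 9 (send(from=B, to=A, msg='ping')): A:[bye,err,ping] B:[req]

Answer: 4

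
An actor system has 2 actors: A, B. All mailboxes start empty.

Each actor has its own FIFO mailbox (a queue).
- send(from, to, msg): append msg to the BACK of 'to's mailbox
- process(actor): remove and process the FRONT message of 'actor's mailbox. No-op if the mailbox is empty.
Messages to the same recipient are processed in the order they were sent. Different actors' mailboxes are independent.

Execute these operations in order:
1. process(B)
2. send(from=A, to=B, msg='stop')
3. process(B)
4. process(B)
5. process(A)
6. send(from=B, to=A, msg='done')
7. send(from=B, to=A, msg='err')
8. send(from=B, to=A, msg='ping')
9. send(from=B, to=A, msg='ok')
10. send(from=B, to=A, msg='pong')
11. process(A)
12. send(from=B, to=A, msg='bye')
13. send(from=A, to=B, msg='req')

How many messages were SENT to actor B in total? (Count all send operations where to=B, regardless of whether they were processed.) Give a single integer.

Answer: 2

Derivation:
After 1 (process(B)): A:[] B:[]
After 2 (send(from=A, to=B, msg='stop')): A:[] B:[stop]
After 3 (process(B)): A:[] B:[]
After 4 (process(B)): A:[] B:[]
After 5 (process(A)): A:[] B:[]
After 6 (send(from=B, to=A, msg='done')): A:[done] B:[]
After 7 (send(from=B, to=A, msg='err')): A:[done,err] B:[]
After 8 (send(from=B, to=A, msg='ping')): A:[done,err,ping] B:[]
After 9 (send(from=B, to=A, msg='ok')): A:[done,err,ping,ok] B:[]
After 10 (send(from=B, to=A, msg='pong')): A:[done,err,ping,ok,pong] B:[]
After 11 (process(A)): A:[err,ping,ok,pong] B:[]
After 12 (send(from=B, to=A, msg='bye')): A:[err,ping,ok,pong,bye] B:[]
After 13 (send(from=A, to=B, msg='req')): A:[err,ping,ok,pong,bye] B:[req]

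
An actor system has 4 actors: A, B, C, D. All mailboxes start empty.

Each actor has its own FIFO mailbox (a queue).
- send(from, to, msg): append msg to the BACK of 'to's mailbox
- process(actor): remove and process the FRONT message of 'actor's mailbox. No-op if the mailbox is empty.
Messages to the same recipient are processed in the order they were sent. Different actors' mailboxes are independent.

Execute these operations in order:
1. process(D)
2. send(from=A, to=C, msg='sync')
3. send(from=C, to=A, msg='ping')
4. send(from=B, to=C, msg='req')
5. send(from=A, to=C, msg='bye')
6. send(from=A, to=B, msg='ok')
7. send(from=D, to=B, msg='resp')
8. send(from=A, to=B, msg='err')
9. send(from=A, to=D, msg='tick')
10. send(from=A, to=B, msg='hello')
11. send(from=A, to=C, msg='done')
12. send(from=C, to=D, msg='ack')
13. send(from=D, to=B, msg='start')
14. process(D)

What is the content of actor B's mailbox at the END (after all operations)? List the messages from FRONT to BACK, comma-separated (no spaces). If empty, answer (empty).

Answer: ok,resp,err,hello,start

Derivation:
After 1 (process(D)): A:[] B:[] C:[] D:[]
After 2 (send(from=A, to=C, msg='sync')): A:[] B:[] C:[sync] D:[]
After 3 (send(from=C, to=A, msg='ping')): A:[ping] B:[] C:[sync] D:[]
After 4 (send(from=B, to=C, msg='req')): A:[ping] B:[] C:[sync,req] D:[]
After 5 (send(from=A, to=C, msg='bye')): A:[ping] B:[] C:[sync,req,bye] D:[]
After 6 (send(from=A, to=B, msg='ok')): A:[ping] B:[ok] C:[sync,req,bye] D:[]
After 7 (send(from=D, to=B, msg='resp')): A:[ping] B:[ok,resp] C:[sync,req,bye] D:[]
After 8 (send(from=A, to=B, msg='err')): A:[ping] B:[ok,resp,err] C:[sync,req,bye] D:[]
After 9 (send(from=A, to=D, msg='tick')): A:[ping] B:[ok,resp,err] C:[sync,req,bye] D:[tick]
After 10 (send(from=A, to=B, msg='hello')): A:[ping] B:[ok,resp,err,hello] C:[sync,req,bye] D:[tick]
After 11 (send(from=A, to=C, msg='done')): A:[ping] B:[ok,resp,err,hello] C:[sync,req,bye,done] D:[tick]
After 12 (send(from=C, to=D, msg='ack')): A:[ping] B:[ok,resp,err,hello] C:[sync,req,bye,done] D:[tick,ack]
After 13 (send(from=D, to=B, msg='start')): A:[ping] B:[ok,resp,err,hello,start] C:[sync,req,bye,done] D:[tick,ack]
After 14 (process(D)): A:[ping] B:[ok,resp,err,hello,start] C:[sync,req,bye,done] D:[ack]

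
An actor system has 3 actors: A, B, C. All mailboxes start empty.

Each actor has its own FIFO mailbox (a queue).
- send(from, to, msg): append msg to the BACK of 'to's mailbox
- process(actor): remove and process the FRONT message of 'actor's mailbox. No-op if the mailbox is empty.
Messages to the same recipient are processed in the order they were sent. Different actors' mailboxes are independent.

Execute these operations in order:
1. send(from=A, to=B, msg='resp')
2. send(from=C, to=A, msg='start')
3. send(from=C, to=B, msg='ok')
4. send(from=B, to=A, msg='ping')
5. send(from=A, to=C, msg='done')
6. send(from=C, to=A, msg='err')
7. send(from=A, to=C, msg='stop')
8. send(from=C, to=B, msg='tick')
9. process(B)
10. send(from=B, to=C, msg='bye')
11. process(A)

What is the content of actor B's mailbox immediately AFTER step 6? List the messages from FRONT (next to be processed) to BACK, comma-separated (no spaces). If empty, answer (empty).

After 1 (send(from=A, to=B, msg='resp')): A:[] B:[resp] C:[]
After 2 (send(from=C, to=A, msg='start')): A:[start] B:[resp] C:[]
After 3 (send(from=C, to=B, msg='ok')): A:[start] B:[resp,ok] C:[]
After 4 (send(from=B, to=A, msg='ping')): A:[start,ping] B:[resp,ok] C:[]
After 5 (send(from=A, to=C, msg='done')): A:[start,ping] B:[resp,ok] C:[done]
After 6 (send(from=C, to=A, msg='err')): A:[start,ping,err] B:[resp,ok] C:[done]

resp,ok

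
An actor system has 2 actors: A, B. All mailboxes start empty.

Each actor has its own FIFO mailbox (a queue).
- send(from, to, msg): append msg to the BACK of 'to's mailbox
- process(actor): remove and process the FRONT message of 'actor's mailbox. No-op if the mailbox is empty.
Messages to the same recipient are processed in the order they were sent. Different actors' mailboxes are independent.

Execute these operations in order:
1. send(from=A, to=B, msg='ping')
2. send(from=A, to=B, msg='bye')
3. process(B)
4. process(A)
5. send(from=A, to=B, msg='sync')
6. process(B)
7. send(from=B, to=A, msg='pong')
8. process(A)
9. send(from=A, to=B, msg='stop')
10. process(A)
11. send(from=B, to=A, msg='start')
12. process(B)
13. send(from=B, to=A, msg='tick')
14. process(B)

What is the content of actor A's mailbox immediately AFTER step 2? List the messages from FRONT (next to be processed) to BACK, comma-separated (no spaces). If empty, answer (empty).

After 1 (send(from=A, to=B, msg='ping')): A:[] B:[ping]
After 2 (send(from=A, to=B, msg='bye')): A:[] B:[ping,bye]

(empty)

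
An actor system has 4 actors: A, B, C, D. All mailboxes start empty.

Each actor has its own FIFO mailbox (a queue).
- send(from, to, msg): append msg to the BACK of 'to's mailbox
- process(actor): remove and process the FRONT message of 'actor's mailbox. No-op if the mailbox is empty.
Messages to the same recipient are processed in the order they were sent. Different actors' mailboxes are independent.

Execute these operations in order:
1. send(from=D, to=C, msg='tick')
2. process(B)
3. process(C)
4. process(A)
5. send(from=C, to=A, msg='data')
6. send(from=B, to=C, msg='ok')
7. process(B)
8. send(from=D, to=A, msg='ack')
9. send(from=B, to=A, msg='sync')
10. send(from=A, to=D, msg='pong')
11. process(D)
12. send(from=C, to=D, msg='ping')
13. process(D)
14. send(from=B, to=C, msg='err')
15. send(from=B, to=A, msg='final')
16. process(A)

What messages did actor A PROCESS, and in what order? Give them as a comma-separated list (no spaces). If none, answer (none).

Answer: data

Derivation:
After 1 (send(from=D, to=C, msg='tick')): A:[] B:[] C:[tick] D:[]
After 2 (process(B)): A:[] B:[] C:[tick] D:[]
After 3 (process(C)): A:[] B:[] C:[] D:[]
After 4 (process(A)): A:[] B:[] C:[] D:[]
After 5 (send(from=C, to=A, msg='data')): A:[data] B:[] C:[] D:[]
After 6 (send(from=B, to=C, msg='ok')): A:[data] B:[] C:[ok] D:[]
After 7 (process(B)): A:[data] B:[] C:[ok] D:[]
After 8 (send(from=D, to=A, msg='ack')): A:[data,ack] B:[] C:[ok] D:[]
After 9 (send(from=B, to=A, msg='sync')): A:[data,ack,sync] B:[] C:[ok] D:[]
After 10 (send(from=A, to=D, msg='pong')): A:[data,ack,sync] B:[] C:[ok] D:[pong]
After 11 (process(D)): A:[data,ack,sync] B:[] C:[ok] D:[]
After 12 (send(from=C, to=D, msg='ping')): A:[data,ack,sync] B:[] C:[ok] D:[ping]
After 13 (process(D)): A:[data,ack,sync] B:[] C:[ok] D:[]
After 14 (send(from=B, to=C, msg='err')): A:[data,ack,sync] B:[] C:[ok,err] D:[]
After 15 (send(from=B, to=A, msg='final')): A:[data,ack,sync,final] B:[] C:[ok,err] D:[]
After 16 (process(A)): A:[ack,sync,final] B:[] C:[ok,err] D:[]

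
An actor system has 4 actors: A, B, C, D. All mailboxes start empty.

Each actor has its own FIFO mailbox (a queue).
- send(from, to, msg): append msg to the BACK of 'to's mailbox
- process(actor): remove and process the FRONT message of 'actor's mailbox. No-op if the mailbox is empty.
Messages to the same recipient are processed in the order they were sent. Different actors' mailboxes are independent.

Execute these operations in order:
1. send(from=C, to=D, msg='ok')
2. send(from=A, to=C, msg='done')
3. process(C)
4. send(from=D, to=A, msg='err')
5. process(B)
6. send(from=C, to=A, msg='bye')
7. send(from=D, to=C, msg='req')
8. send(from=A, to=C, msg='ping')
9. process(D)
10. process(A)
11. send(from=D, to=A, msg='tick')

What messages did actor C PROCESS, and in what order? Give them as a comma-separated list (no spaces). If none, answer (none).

After 1 (send(from=C, to=D, msg='ok')): A:[] B:[] C:[] D:[ok]
After 2 (send(from=A, to=C, msg='done')): A:[] B:[] C:[done] D:[ok]
After 3 (process(C)): A:[] B:[] C:[] D:[ok]
After 4 (send(from=D, to=A, msg='err')): A:[err] B:[] C:[] D:[ok]
After 5 (process(B)): A:[err] B:[] C:[] D:[ok]
After 6 (send(from=C, to=A, msg='bye')): A:[err,bye] B:[] C:[] D:[ok]
After 7 (send(from=D, to=C, msg='req')): A:[err,bye] B:[] C:[req] D:[ok]
After 8 (send(from=A, to=C, msg='ping')): A:[err,bye] B:[] C:[req,ping] D:[ok]
After 9 (process(D)): A:[err,bye] B:[] C:[req,ping] D:[]
After 10 (process(A)): A:[bye] B:[] C:[req,ping] D:[]
After 11 (send(from=D, to=A, msg='tick')): A:[bye,tick] B:[] C:[req,ping] D:[]

Answer: done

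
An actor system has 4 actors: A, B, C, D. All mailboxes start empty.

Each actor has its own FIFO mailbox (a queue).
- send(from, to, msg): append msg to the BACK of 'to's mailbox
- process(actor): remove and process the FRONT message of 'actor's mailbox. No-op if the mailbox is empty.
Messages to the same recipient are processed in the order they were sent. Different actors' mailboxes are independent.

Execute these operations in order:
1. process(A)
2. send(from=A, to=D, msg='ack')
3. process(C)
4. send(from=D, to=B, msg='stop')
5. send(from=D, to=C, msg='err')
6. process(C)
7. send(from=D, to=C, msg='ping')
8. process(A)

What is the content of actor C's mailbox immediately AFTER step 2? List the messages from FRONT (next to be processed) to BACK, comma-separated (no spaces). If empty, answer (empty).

After 1 (process(A)): A:[] B:[] C:[] D:[]
After 2 (send(from=A, to=D, msg='ack')): A:[] B:[] C:[] D:[ack]

(empty)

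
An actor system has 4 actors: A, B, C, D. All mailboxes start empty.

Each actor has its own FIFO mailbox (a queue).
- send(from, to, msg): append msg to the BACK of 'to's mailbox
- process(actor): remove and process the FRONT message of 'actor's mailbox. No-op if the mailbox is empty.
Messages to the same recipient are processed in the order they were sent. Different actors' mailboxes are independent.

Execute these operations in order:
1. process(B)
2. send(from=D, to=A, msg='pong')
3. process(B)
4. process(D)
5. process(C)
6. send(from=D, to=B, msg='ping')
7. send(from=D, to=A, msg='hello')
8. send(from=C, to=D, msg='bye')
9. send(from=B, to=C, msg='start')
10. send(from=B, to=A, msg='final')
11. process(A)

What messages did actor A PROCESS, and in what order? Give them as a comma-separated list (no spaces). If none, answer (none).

Answer: pong

Derivation:
After 1 (process(B)): A:[] B:[] C:[] D:[]
After 2 (send(from=D, to=A, msg='pong')): A:[pong] B:[] C:[] D:[]
After 3 (process(B)): A:[pong] B:[] C:[] D:[]
After 4 (process(D)): A:[pong] B:[] C:[] D:[]
After 5 (process(C)): A:[pong] B:[] C:[] D:[]
After 6 (send(from=D, to=B, msg='ping')): A:[pong] B:[ping] C:[] D:[]
After 7 (send(from=D, to=A, msg='hello')): A:[pong,hello] B:[ping] C:[] D:[]
After 8 (send(from=C, to=D, msg='bye')): A:[pong,hello] B:[ping] C:[] D:[bye]
After 9 (send(from=B, to=C, msg='start')): A:[pong,hello] B:[ping] C:[start] D:[bye]
After 10 (send(from=B, to=A, msg='final')): A:[pong,hello,final] B:[ping] C:[start] D:[bye]
After 11 (process(A)): A:[hello,final] B:[ping] C:[start] D:[bye]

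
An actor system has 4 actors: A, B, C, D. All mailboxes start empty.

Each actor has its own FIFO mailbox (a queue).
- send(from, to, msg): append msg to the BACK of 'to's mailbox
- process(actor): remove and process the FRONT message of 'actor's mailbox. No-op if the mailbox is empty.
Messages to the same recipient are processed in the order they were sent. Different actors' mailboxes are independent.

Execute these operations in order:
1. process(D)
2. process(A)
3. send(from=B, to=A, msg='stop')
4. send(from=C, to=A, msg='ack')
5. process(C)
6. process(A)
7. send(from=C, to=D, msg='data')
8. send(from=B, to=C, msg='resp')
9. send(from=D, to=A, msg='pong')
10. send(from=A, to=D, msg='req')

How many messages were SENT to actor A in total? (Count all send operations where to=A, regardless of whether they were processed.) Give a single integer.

After 1 (process(D)): A:[] B:[] C:[] D:[]
After 2 (process(A)): A:[] B:[] C:[] D:[]
After 3 (send(from=B, to=A, msg='stop')): A:[stop] B:[] C:[] D:[]
After 4 (send(from=C, to=A, msg='ack')): A:[stop,ack] B:[] C:[] D:[]
After 5 (process(C)): A:[stop,ack] B:[] C:[] D:[]
After 6 (process(A)): A:[ack] B:[] C:[] D:[]
After 7 (send(from=C, to=D, msg='data')): A:[ack] B:[] C:[] D:[data]
After 8 (send(from=B, to=C, msg='resp')): A:[ack] B:[] C:[resp] D:[data]
After 9 (send(from=D, to=A, msg='pong')): A:[ack,pong] B:[] C:[resp] D:[data]
After 10 (send(from=A, to=D, msg='req')): A:[ack,pong] B:[] C:[resp] D:[data,req]

Answer: 3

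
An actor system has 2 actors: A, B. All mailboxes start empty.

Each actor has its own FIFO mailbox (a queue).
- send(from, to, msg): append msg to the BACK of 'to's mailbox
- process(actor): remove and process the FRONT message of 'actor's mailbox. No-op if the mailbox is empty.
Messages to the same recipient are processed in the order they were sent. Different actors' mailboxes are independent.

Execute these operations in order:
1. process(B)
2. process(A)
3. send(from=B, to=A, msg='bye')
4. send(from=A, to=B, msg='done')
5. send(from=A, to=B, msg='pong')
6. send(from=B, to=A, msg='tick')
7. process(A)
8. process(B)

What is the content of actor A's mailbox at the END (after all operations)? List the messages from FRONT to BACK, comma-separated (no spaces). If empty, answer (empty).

After 1 (process(B)): A:[] B:[]
After 2 (process(A)): A:[] B:[]
After 3 (send(from=B, to=A, msg='bye')): A:[bye] B:[]
After 4 (send(from=A, to=B, msg='done')): A:[bye] B:[done]
After 5 (send(from=A, to=B, msg='pong')): A:[bye] B:[done,pong]
After 6 (send(from=B, to=A, msg='tick')): A:[bye,tick] B:[done,pong]
After 7 (process(A)): A:[tick] B:[done,pong]
After 8 (process(B)): A:[tick] B:[pong]

Answer: tick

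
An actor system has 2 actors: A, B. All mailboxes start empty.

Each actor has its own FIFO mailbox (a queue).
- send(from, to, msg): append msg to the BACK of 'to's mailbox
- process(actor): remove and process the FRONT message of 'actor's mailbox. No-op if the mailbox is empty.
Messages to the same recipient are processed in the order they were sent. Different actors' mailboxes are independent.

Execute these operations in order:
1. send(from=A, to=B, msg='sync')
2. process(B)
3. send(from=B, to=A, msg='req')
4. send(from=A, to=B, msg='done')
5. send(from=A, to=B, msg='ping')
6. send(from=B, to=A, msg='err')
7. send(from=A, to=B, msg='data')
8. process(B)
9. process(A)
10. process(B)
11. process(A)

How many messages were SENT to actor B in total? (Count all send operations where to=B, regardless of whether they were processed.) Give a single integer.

Answer: 4

Derivation:
After 1 (send(from=A, to=B, msg='sync')): A:[] B:[sync]
After 2 (process(B)): A:[] B:[]
After 3 (send(from=B, to=A, msg='req')): A:[req] B:[]
After 4 (send(from=A, to=B, msg='done')): A:[req] B:[done]
After 5 (send(from=A, to=B, msg='ping')): A:[req] B:[done,ping]
After 6 (send(from=B, to=A, msg='err')): A:[req,err] B:[done,ping]
After 7 (send(from=A, to=B, msg='data')): A:[req,err] B:[done,ping,data]
After 8 (process(B)): A:[req,err] B:[ping,data]
After 9 (process(A)): A:[err] B:[ping,data]
After 10 (process(B)): A:[err] B:[data]
After 11 (process(A)): A:[] B:[data]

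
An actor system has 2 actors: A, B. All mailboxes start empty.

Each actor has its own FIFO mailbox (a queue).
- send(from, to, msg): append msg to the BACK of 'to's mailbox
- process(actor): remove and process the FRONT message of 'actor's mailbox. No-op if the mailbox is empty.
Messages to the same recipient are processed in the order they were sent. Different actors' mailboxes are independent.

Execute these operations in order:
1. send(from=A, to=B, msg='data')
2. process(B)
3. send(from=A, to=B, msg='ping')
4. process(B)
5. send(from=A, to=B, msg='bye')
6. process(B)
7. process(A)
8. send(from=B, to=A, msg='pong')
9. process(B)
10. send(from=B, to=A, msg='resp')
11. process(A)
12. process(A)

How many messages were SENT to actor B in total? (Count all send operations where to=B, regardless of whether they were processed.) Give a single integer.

After 1 (send(from=A, to=B, msg='data')): A:[] B:[data]
After 2 (process(B)): A:[] B:[]
After 3 (send(from=A, to=B, msg='ping')): A:[] B:[ping]
After 4 (process(B)): A:[] B:[]
After 5 (send(from=A, to=B, msg='bye')): A:[] B:[bye]
After 6 (process(B)): A:[] B:[]
After 7 (process(A)): A:[] B:[]
After 8 (send(from=B, to=A, msg='pong')): A:[pong] B:[]
After 9 (process(B)): A:[pong] B:[]
After 10 (send(from=B, to=A, msg='resp')): A:[pong,resp] B:[]
After 11 (process(A)): A:[resp] B:[]
After 12 (process(A)): A:[] B:[]

Answer: 3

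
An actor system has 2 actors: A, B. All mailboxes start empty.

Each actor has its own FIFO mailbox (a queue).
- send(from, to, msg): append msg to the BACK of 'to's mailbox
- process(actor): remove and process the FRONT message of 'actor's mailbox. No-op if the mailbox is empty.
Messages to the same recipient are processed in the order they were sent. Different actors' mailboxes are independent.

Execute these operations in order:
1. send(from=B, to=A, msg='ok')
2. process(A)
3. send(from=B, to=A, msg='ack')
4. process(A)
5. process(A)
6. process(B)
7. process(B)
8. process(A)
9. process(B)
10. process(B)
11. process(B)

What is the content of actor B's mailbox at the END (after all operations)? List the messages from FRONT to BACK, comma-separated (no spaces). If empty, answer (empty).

Answer: (empty)

Derivation:
After 1 (send(from=B, to=A, msg='ok')): A:[ok] B:[]
After 2 (process(A)): A:[] B:[]
After 3 (send(from=B, to=A, msg='ack')): A:[ack] B:[]
After 4 (process(A)): A:[] B:[]
After 5 (process(A)): A:[] B:[]
After 6 (process(B)): A:[] B:[]
After 7 (process(B)): A:[] B:[]
After 8 (process(A)): A:[] B:[]
After 9 (process(B)): A:[] B:[]
After 10 (process(B)): A:[] B:[]
After 11 (process(B)): A:[] B:[]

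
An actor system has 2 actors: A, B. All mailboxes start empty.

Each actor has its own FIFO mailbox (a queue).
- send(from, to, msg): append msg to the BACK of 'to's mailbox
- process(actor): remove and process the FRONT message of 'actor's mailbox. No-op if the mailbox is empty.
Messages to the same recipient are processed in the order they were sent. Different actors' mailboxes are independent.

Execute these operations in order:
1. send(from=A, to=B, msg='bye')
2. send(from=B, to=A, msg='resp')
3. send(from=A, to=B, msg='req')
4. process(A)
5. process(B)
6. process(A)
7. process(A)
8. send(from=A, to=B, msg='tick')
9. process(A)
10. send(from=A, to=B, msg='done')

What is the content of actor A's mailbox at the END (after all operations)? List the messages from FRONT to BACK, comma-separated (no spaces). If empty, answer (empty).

After 1 (send(from=A, to=B, msg='bye')): A:[] B:[bye]
After 2 (send(from=B, to=A, msg='resp')): A:[resp] B:[bye]
After 3 (send(from=A, to=B, msg='req')): A:[resp] B:[bye,req]
After 4 (process(A)): A:[] B:[bye,req]
After 5 (process(B)): A:[] B:[req]
After 6 (process(A)): A:[] B:[req]
After 7 (process(A)): A:[] B:[req]
After 8 (send(from=A, to=B, msg='tick')): A:[] B:[req,tick]
After 9 (process(A)): A:[] B:[req,tick]
After 10 (send(from=A, to=B, msg='done')): A:[] B:[req,tick,done]

Answer: (empty)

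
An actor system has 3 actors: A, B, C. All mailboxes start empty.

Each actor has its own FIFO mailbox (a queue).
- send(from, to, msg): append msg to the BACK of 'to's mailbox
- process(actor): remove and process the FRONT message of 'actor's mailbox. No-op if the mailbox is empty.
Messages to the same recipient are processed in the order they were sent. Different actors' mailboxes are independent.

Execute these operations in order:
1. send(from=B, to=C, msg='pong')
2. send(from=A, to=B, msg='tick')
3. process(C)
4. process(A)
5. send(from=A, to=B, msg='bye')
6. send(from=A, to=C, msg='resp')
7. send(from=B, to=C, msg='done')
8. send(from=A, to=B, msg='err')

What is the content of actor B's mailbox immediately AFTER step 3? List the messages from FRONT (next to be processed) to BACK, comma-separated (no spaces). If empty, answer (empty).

After 1 (send(from=B, to=C, msg='pong')): A:[] B:[] C:[pong]
After 2 (send(from=A, to=B, msg='tick')): A:[] B:[tick] C:[pong]
After 3 (process(C)): A:[] B:[tick] C:[]

tick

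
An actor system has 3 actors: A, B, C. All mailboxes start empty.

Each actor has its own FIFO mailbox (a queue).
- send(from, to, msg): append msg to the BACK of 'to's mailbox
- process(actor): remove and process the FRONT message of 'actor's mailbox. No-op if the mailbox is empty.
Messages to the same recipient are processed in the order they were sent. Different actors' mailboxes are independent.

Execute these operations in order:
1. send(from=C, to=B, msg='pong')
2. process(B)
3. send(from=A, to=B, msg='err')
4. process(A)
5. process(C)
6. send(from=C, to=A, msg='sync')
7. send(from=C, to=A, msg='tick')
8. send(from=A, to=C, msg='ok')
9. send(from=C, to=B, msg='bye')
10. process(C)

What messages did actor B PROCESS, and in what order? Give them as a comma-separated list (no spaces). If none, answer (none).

Answer: pong

Derivation:
After 1 (send(from=C, to=B, msg='pong')): A:[] B:[pong] C:[]
After 2 (process(B)): A:[] B:[] C:[]
After 3 (send(from=A, to=B, msg='err')): A:[] B:[err] C:[]
After 4 (process(A)): A:[] B:[err] C:[]
After 5 (process(C)): A:[] B:[err] C:[]
After 6 (send(from=C, to=A, msg='sync')): A:[sync] B:[err] C:[]
After 7 (send(from=C, to=A, msg='tick')): A:[sync,tick] B:[err] C:[]
After 8 (send(from=A, to=C, msg='ok')): A:[sync,tick] B:[err] C:[ok]
After 9 (send(from=C, to=B, msg='bye')): A:[sync,tick] B:[err,bye] C:[ok]
After 10 (process(C)): A:[sync,tick] B:[err,bye] C:[]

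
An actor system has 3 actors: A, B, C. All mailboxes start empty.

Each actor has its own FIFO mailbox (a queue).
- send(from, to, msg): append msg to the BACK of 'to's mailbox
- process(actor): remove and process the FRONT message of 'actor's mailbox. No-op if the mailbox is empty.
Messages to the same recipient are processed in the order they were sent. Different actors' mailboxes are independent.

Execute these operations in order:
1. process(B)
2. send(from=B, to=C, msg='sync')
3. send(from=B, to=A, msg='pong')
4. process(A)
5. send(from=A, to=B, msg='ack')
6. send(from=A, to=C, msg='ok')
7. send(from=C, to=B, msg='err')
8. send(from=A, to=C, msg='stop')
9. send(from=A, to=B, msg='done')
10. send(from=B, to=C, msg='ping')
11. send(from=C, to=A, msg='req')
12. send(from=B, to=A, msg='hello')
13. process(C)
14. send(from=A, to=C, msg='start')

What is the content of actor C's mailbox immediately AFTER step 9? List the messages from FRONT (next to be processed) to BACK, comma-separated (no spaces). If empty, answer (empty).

After 1 (process(B)): A:[] B:[] C:[]
After 2 (send(from=B, to=C, msg='sync')): A:[] B:[] C:[sync]
After 3 (send(from=B, to=A, msg='pong')): A:[pong] B:[] C:[sync]
After 4 (process(A)): A:[] B:[] C:[sync]
After 5 (send(from=A, to=B, msg='ack')): A:[] B:[ack] C:[sync]
After 6 (send(from=A, to=C, msg='ok')): A:[] B:[ack] C:[sync,ok]
After 7 (send(from=C, to=B, msg='err')): A:[] B:[ack,err] C:[sync,ok]
After 8 (send(from=A, to=C, msg='stop')): A:[] B:[ack,err] C:[sync,ok,stop]
After 9 (send(from=A, to=B, msg='done')): A:[] B:[ack,err,done] C:[sync,ok,stop]

sync,ok,stop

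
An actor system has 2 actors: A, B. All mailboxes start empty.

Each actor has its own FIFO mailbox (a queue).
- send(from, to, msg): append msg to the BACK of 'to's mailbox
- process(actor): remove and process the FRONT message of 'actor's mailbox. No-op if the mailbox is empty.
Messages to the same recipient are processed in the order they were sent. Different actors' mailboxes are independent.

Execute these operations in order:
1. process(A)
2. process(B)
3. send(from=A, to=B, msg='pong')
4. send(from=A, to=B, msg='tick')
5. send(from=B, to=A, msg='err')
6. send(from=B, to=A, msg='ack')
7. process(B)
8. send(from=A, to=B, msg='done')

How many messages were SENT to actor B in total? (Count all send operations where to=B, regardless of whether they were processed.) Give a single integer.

After 1 (process(A)): A:[] B:[]
After 2 (process(B)): A:[] B:[]
After 3 (send(from=A, to=B, msg='pong')): A:[] B:[pong]
After 4 (send(from=A, to=B, msg='tick')): A:[] B:[pong,tick]
After 5 (send(from=B, to=A, msg='err')): A:[err] B:[pong,tick]
After 6 (send(from=B, to=A, msg='ack')): A:[err,ack] B:[pong,tick]
After 7 (process(B)): A:[err,ack] B:[tick]
After 8 (send(from=A, to=B, msg='done')): A:[err,ack] B:[tick,done]

Answer: 3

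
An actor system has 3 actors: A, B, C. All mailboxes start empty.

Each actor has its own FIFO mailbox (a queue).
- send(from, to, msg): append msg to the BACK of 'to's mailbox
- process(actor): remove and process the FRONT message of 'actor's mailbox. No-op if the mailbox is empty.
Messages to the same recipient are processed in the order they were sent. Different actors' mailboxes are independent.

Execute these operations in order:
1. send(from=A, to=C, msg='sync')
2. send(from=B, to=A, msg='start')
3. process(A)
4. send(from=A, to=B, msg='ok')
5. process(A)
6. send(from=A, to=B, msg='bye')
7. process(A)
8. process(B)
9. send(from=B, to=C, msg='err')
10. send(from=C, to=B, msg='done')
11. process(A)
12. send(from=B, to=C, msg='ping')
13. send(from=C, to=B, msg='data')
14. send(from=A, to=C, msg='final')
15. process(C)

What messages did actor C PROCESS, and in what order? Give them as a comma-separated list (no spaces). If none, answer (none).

Answer: sync

Derivation:
After 1 (send(from=A, to=C, msg='sync')): A:[] B:[] C:[sync]
After 2 (send(from=B, to=A, msg='start')): A:[start] B:[] C:[sync]
After 3 (process(A)): A:[] B:[] C:[sync]
After 4 (send(from=A, to=B, msg='ok')): A:[] B:[ok] C:[sync]
After 5 (process(A)): A:[] B:[ok] C:[sync]
After 6 (send(from=A, to=B, msg='bye')): A:[] B:[ok,bye] C:[sync]
After 7 (process(A)): A:[] B:[ok,bye] C:[sync]
After 8 (process(B)): A:[] B:[bye] C:[sync]
After 9 (send(from=B, to=C, msg='err')): A:[] B:[bye] C:[sync,err]
After 10 (send(from=C, to=B, msg='done')): A:[] B:[bye,done] C:[sync,err]
After 11 (process(A)): A:[] B:[bye,done] C:[sync,err]
After 12 (send(from=B, to=C, msg='ping')): A:[] B:[bye,done] C:[sync,err,ping]
After 13 (send(from=C, to=B, msg='data')): A:[] B:[bye,done,data] C:[sync,err,ping]
After 14 (send(from=A, to=C, msg='final')): A:[] B:[bye,done,data] C:[sync,err,ping,final]
After 15 (process(C)): A:[] B:[bye,done,data] C:[err,ping,final]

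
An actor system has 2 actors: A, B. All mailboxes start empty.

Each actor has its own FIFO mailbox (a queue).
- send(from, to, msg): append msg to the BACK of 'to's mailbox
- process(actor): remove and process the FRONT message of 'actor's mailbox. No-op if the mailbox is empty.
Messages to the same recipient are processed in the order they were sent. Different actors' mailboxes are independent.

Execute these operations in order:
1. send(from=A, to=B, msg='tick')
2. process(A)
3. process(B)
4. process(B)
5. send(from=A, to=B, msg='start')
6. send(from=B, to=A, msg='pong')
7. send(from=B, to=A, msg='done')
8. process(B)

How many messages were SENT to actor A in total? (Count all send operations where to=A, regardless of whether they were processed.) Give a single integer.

After 1 (send(from=A, to=B, msg='tick')): A:[] B:[tick]
After 2 (process(A)): A:[] B:[tick]
After 3 (process(B)): A:[] B:[]
After 4 (process(B)): A:[] B:[]
After 5 (send(from=A, to=B, msg='start')): A:[] B:[start]
After 6 (send(from=B, to=A, msg='pong')): A:[pong] B:[start]
After 7 (send(from=B, to=A, msg='done')): A:[pong,done] B:[start]
After 8 (process(B)): A:[pong,done] B:[]

Answer: 2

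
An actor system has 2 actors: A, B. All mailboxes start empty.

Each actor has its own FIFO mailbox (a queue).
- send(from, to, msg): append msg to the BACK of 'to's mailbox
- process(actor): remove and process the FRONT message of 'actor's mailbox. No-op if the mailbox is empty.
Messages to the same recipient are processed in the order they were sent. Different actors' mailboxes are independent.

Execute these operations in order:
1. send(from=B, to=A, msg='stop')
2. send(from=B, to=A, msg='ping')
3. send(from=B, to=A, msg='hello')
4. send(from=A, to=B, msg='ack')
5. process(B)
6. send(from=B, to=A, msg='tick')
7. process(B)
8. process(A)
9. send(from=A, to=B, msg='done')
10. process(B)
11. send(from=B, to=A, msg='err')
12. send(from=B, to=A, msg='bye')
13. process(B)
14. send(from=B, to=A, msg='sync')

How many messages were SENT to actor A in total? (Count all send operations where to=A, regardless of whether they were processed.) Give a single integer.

After 1 (send(from=B, to=A, msg='stop')): A:[stop] B:[]
After 2 (send(from=B, to=A, msg='ping')): A:[stop,ping] B:[]
After 3 (send(from=B, to=A, msg='hello')): A:[stop,ping,hello] B:[]
After 4 (send(from=A, to=B, msg='ack')): A:[stop,ping,hello] B:[ack]
After 5 (process(B)): A:[stop,ping,hello] B:[]
After 6 (send(from=B, to=A, msg='tick')): A:[stop,ping,hello,tick] B:[]
After 7 (process(B)): A:[stop,ping,hello,tick] B:[]
After 8 (process(A)): A:[ping,hello,tick] B:[]
After 9 (send(from=A, to=B, msg='done')): A:[ping,hello,tick] B:[done]
After 10 (process(B)): A:[ping,hello,tick] B:[]
After 11 (send(from=B, to=A, msg='err')): A:[ping,hello,tick,err] B:[]
After 12 (send(from=B, to=A, msg='bye')): A:[ping,hello,tick,err,bye] B:[]
After 13 (process(B)): A:[ping,hello,tick,err,bye] B:[]
After 14 (send(from=B, to=A, msg='sync')): A:[ping,hello,tick,err,bye,sync] B:[]

Answer: 7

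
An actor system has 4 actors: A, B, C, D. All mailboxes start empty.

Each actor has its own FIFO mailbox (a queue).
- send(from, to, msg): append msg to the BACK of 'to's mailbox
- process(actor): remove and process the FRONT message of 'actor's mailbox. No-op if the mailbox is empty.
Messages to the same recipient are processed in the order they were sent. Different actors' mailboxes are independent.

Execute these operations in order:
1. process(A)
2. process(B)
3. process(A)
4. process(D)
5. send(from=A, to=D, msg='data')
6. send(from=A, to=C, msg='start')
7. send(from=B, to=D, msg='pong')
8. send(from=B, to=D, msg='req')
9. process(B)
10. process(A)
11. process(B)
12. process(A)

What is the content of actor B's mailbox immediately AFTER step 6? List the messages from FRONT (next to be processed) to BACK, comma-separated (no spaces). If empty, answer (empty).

After 1 (process(A)): A:[] B:[] C:[] D:[]
After 2 (process(B)): A:[] B:[] C:[] D:[]
After 3 (process(A)): A:[] B:[] C:[] D:[]
After 4 (process(D)): A:[] B:[] C:[] D:[]
After 5 (send(from=A, to=D, msg='data')): A:[] B:[] C:[] D:[data]
After 6 (send(from=A, to=C, msg='start')): A:[] B:[] C:[start] D:[data]

(empty)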